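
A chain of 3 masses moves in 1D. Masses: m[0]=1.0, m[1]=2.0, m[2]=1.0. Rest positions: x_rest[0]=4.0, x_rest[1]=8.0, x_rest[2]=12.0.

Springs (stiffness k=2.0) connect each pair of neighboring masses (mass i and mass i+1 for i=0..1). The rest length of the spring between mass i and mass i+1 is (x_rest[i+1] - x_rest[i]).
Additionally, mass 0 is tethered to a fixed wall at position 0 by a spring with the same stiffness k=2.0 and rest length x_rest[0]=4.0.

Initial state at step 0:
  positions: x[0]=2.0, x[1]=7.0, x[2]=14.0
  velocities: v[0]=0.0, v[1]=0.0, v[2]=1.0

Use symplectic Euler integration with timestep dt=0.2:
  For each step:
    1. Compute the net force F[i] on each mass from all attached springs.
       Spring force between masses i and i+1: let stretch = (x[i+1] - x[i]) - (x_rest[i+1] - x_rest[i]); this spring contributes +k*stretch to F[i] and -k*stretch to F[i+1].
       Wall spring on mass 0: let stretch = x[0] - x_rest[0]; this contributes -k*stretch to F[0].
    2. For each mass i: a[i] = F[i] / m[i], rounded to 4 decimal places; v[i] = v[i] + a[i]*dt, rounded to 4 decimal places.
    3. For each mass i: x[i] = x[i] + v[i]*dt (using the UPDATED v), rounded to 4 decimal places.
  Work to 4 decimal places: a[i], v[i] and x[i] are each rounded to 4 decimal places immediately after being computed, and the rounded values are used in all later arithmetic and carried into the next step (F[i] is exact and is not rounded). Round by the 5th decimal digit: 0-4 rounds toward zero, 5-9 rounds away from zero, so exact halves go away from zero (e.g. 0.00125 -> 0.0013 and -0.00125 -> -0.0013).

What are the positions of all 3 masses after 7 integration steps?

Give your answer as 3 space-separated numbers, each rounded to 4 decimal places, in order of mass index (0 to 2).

Answer: 5.6036 8.8054 10.7215

Derivation:
Step 0: x=[2.0000 7.0000 14.0000] v=[0.0000 0.0000 1.0000]
Step 1: x=[2.2400 7.0800 13.9600] v=[1.2000 0.4000 -0.2000]
Step 2: x=[2.6880 7.2416 13.6896] v=[2.2400 0.8080 -1.3520]
Step 3: x=[3.2852 7.4790 13.2234] v=[2.9862 1.1869 -2.3312]
Step 4: x=[3.9551 7.7784 12.6176] v=[3.3496 1.4970 -3.0290]
Step 5: x=[4.6145 8.1184 11.9447] v=[3.2969 1.7002 -3.3647]
Step 6: x=[5.1850 8.4713 11.2857] v=[2.8527 1.7647 -3.2952]
Step 7: x=[5.6036 8.8054 10.7215] v=[2.0932 1.6703 -2.8210]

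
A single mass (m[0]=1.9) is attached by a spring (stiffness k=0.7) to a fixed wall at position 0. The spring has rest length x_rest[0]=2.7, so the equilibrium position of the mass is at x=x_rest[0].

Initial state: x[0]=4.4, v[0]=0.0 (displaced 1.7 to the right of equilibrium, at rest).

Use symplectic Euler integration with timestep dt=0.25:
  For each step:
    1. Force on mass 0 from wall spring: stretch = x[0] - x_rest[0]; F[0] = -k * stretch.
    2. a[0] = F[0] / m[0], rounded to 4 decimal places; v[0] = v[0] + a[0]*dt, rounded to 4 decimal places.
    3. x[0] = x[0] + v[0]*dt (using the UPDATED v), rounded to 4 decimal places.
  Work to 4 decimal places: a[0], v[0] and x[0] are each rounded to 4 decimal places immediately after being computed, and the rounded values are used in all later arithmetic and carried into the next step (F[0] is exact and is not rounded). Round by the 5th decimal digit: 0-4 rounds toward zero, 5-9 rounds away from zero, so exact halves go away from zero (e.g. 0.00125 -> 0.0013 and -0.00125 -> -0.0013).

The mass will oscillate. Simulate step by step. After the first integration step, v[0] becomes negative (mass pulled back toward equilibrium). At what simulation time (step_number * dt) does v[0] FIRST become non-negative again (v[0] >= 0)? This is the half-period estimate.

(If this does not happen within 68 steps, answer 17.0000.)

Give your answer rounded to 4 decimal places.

Step 0: x=[4.4000] v=[0.0000]
Step 1: x=[4.3609] v=[-0.1566]
Step 2: x=[4.2835] v=[-0.3096]
Step 3: x=[4.1696] v=[-0.4555]
Step 4: x=[4.0219] v=[-0.5909]
Step 5: x=[3.8437] v=[-0.7127]
Step 6: x=[3.6392] v=[-0.8181]
Step 7: x=[3.4131] v=[-0.9046]
Step 8: x=[3.1705] v=[-0.9703]
Step 9: x=[2.9171] v=[-1.0136]
Step 10: x=[2.6587] v=[-1.0336]
Step 11: x=[2.4013] v=[-1.0298]
Step 12: x=[2.1507] v=[-1.0023]
Step 13: x=[1.9128] v=[-0.9517]
Step 14: x=[1.6930] v=[-0.8792]
Step 15: x=[1.4964] v=[-0.7865]
Step 16: x=[1.3275] v=[-0.6757]
Step 17: x=[1.1902] v=[-0.5493]
Step 18: x=[1.0876] v=[-0.4103]
Step 19: x=[1.0222] v=[-0.2618]
Step 20: x=[0.9954] v=[-0.1073]
Step 21: x=[1.0078] v=[0.0497]
First v>=0 after going negative at step 21, time=5.2500

Answer: 5.2500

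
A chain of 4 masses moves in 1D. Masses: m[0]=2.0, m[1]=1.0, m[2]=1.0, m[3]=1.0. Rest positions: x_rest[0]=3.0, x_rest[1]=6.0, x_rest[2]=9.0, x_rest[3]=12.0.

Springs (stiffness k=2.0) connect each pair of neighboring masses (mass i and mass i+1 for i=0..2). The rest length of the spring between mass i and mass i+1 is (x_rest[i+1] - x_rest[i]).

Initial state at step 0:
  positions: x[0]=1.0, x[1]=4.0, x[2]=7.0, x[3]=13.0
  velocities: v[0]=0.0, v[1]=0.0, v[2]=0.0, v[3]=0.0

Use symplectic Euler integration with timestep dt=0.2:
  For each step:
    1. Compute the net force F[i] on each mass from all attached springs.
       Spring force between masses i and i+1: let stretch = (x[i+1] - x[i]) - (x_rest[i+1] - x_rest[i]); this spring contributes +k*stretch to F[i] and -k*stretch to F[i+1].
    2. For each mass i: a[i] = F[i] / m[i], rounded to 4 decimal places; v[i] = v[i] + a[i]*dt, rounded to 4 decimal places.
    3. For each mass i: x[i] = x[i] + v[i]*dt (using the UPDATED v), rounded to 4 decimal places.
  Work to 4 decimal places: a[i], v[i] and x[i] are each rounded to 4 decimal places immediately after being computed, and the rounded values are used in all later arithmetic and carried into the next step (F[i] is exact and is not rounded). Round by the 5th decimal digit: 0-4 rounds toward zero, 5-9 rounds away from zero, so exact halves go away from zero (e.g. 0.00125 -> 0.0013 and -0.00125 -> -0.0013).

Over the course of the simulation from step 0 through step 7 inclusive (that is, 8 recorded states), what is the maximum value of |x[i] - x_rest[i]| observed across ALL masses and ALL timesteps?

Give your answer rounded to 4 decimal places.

Answer: 2.2365

Derivation:
Step 0: x=[1.0000 4.0000 7.0000 13.0000] v=[0.0000 0.0000 0.0000 0.0000]
Step 1: x=[1.0000 4.0000 7.2400 12.7600] v=[0.0000 0.0000 1.2000 -1.2000]
Step 2: x=[1.0000 4.0192 7.6624 12.3184] v=[0.0000 0.0960 2.1120 -2.2080]
Step 3: x=[1.0008 4.0883 8.1658 11.7443] v=[0.0038 0.3456 2.5171 -2.8704]
Step 4: x=[1.0051 4.2366 8.6293 11.1239] v=[0.0213 0.7416 2.3175 -3.1018]
Step 5: x=[1.0186 4.4778 8.9410 10.5440] v=[0.0676 1.2061 1.5583 -2.8996]
Step 6: x=[1.0505 4.7993 9.0238 10.0758] v=[0.1594 1.6077 0.4142 -2.3408]
Step 7: x=[1.1123 5.1589 8.8528 9.7635] v=[0.3092 1.7980 -0.8548 -1.5616]
Max displacement = 2.2365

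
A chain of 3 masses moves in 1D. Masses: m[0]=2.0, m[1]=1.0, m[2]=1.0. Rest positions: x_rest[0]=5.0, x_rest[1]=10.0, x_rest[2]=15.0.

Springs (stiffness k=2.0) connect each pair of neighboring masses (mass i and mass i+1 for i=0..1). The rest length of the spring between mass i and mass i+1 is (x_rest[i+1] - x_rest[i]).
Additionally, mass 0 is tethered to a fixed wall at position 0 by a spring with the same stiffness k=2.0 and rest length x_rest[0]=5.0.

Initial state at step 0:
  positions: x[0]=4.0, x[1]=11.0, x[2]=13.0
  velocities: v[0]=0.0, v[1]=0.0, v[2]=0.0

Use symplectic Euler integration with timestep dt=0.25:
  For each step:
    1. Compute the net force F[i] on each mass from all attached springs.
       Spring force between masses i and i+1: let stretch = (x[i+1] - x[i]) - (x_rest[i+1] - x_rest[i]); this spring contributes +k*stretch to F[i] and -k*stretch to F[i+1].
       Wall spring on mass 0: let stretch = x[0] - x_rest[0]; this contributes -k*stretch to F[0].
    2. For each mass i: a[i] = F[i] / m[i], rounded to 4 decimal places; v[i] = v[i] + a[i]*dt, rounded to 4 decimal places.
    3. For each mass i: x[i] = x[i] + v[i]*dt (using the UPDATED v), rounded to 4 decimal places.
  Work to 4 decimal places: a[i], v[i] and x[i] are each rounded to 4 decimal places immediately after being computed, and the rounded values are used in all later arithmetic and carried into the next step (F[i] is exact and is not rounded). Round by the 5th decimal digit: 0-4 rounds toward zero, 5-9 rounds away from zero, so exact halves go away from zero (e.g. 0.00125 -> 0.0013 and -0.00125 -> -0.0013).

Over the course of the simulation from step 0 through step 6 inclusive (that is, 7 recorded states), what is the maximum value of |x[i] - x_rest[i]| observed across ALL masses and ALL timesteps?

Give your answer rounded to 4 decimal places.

Answer: 2.4431

Derivation:
Step 0: x=[4.0000 11.0000 13.0000] v=[0.0000 0.0000 0.0000]
Step 1: x=[4.1875 10.3750 13.3750] v=[0.7500 -2.5000 1.5000]
Step 2: x=[4.5000 9.3516 14.0000] v=[1.2500 -4.0938 2.5000]
Step 3: x=[4.8345 8.3028 14.6690] v=[1.3379 -4.1954 2.6758]
Step 4: x=[5.0836 7.6162 15.1672] v=[0.9964 -2.7465 1.9927]
Step 5: x=[5.1733 7.5569 15.3465] v=[0.3587 -0.2373 0.7172]
Step 6: x=[5.0886 8.1733 15.1771] v=[-0.3387 2.4657 -0.6776]
Max displacement = 2.4431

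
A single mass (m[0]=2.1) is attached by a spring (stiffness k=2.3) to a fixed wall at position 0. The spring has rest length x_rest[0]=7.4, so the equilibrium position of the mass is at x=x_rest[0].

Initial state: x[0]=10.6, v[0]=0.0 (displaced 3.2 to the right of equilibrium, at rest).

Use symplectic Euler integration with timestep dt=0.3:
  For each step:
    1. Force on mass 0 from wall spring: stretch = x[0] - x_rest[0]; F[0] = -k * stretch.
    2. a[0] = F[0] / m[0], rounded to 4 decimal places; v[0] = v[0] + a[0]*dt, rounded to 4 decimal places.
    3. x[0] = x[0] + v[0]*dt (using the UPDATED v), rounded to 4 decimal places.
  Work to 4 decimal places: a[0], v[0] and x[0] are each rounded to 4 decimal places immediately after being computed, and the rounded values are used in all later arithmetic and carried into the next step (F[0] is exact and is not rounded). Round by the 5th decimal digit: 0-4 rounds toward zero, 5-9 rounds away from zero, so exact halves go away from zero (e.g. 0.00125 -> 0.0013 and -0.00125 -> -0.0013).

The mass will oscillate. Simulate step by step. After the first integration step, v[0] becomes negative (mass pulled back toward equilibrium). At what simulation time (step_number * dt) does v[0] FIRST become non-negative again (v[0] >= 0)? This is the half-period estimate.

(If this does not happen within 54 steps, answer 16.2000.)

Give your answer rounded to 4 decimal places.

Step 0: x=[10.6000] v=[0.0000]
Step 1: x=[10.2846] v=[-1.0514]
Step 2: x=[9.6848] v=[-1.9992]
Step 3: x=[8.8598] v=[-2.7499]
Step 4: x=[7.8910] v=[-3.2295]
Step 5: x=[6.8738] v=[-3.3908]
Step 6: x=[5.9084] v=[-3.2179]
Step 7: x=[5.0901] v=[-2.7278]
Step 8: x=[4.4995] v=[-1.9688]
Step 9: x=[4.1948] v=[-1.0158]
Step 10: x=[4.2060] v=[0.0374]
First v>=0 after going negative at step 10, time=3.0000

Answer: 3.0000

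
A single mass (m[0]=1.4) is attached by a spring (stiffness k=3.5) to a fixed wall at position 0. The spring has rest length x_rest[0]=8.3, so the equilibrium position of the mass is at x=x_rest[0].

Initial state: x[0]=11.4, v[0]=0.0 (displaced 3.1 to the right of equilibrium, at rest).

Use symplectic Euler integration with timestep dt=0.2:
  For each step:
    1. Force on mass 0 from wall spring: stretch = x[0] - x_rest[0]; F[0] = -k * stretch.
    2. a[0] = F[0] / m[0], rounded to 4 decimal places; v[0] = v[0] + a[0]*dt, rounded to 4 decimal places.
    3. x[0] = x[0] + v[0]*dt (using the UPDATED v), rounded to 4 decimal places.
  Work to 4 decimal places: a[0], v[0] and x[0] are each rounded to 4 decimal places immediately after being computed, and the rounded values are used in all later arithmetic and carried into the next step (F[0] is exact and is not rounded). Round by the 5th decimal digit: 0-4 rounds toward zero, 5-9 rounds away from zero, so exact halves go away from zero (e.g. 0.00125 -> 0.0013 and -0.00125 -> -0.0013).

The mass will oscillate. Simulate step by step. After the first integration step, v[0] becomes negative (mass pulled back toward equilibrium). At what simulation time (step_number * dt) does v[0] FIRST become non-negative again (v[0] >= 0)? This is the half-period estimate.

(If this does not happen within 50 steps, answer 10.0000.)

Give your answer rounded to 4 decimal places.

Step 0: x=[11.4000] v=[0.0000]
Step 1: x=[11.0900] v=[-1.5500]
Step 2: x=[10.5010] v=[-2.9450]
Step 3: x=[9.6919] v=[-4.0455]
Step 4: x=[8.7436] v=[-4.7415]
Step 5: x=[7.7509] v=[-4.9633]
Step 6: x=[6.8132] v=[-4.6887]
Step 7: x=[6.0241] v=[-3.9453]
Step 8: x=[5.4626] v=[-2.8073]
Step 9: x=[5.1849] v=[-1.3886]
Step 10: x=[5.2187] v=[0.1690]
First v>=0 after going negative at step 10, time=2.0000

Answer: 2.0000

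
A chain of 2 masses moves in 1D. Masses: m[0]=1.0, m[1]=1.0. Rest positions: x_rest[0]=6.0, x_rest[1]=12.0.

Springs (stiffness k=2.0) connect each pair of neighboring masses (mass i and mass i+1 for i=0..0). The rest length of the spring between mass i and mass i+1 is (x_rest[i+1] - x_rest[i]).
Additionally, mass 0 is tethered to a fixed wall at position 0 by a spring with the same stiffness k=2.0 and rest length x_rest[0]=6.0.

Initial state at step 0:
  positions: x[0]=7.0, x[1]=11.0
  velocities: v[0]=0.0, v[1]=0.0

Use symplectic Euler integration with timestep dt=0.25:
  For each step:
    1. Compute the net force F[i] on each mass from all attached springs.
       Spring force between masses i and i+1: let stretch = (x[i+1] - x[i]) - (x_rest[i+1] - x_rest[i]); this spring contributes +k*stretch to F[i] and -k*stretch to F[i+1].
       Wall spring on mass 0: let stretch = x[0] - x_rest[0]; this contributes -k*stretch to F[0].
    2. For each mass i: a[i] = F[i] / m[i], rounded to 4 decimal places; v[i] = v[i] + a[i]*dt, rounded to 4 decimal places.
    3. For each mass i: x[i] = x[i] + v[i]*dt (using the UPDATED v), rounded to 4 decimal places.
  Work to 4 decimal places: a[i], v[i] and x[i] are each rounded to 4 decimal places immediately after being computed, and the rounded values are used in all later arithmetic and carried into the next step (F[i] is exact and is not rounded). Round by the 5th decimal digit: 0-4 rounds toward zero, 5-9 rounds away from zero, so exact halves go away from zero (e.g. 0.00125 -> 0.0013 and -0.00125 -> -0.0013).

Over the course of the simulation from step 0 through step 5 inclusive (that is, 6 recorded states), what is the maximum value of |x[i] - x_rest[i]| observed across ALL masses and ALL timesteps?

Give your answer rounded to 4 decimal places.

Answer: 1.2820

Derivation:
Step 0: x=[7.0000 11.0000] v=[0.0000 0.0000]
Step 1: x=[6.6250 11.2500] v=[-1.5000 1.0000]
Step 2: x=[6.0000 11.6719] v=[-2.5000 1.6875]
Step 3: x=[5.3340 12.1348] v=[-2.6641 1.8516]
Step 4: x=[4.8513 12.4976] v=[-1.9307 1.4512]
Step 5: x=[4.7180 12.6546] v=[-0.5332 0.6281]
Max displacement = 1.2820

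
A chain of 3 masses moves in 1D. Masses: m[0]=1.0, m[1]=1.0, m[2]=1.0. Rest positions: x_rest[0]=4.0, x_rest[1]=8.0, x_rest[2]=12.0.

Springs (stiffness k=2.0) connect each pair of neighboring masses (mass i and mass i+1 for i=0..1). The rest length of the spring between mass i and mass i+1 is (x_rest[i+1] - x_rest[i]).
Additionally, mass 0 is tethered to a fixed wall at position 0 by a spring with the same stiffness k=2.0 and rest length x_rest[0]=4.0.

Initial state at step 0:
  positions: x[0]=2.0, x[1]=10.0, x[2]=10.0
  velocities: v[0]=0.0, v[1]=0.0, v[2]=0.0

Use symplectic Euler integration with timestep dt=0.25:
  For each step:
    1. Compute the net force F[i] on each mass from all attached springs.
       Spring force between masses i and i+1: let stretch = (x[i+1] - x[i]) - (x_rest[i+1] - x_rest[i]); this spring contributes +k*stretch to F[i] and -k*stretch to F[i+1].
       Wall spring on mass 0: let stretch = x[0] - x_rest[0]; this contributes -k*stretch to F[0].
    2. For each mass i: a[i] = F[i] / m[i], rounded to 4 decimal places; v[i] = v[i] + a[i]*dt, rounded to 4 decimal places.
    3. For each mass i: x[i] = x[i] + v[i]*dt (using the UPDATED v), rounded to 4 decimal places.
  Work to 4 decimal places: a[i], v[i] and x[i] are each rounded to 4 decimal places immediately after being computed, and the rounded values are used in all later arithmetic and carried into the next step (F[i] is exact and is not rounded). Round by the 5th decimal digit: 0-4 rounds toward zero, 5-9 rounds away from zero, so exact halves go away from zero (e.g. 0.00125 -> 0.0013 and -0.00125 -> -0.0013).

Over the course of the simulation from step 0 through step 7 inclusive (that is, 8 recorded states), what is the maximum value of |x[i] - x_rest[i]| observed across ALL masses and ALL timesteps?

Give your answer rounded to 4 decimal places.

Answer: 2.9883

Derivation:
Step 0: x=[2.0000 10.0000 10.0000] v=[0.0000 0.0000 0.0000]
Step 1: x=[2.7500 9.0000 10.5000] v=[3.0000 -4.0000 2.0000]
Step 2: x=[3.9375 7.4063 11.3125] v=[4.7500 -6.3750 3.2500]
Step 3: x=[5.0664 5.8672 12.1367] v=[4.5157 -6.1563 3.2969]
Step 4: x=[5.6621 5.0117 12.6773] v=[2.3829 -3.4220 2.1622]
Step 5: x=[5.4688 5.1957 12.7597] v=[-0.7734 0.7360 0.3294]
Step 6: x=[4.5577 6.3594 12.3966] v=[-3.6444 4.6546 -1.4526]
Step 7: x=[3.3021 8.0525 11.7788] v=[-5.0224 6.7724 -2.4712]
Max displacement = 2.9883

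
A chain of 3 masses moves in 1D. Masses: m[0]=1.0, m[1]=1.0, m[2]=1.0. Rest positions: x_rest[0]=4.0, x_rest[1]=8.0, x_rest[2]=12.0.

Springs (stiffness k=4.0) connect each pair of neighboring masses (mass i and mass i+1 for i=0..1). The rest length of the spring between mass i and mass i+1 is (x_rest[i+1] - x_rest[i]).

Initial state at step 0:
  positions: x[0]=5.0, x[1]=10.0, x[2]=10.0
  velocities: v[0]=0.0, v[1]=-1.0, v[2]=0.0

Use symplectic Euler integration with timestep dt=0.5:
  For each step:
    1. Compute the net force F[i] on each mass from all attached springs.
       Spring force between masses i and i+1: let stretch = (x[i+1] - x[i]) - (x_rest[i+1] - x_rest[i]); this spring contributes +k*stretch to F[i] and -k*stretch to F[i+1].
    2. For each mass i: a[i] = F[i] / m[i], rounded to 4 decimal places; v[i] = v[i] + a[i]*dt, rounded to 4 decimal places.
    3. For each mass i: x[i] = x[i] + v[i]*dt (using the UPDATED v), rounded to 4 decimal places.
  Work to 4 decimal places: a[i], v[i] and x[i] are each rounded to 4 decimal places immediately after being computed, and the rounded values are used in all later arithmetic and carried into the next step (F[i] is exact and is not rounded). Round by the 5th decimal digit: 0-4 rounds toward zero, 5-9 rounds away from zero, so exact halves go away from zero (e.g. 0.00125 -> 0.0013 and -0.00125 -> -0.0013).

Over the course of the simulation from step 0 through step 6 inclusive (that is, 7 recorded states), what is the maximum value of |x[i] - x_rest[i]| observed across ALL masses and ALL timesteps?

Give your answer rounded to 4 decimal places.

Step 0: x=[5.0000 10.0000 10.0000] v=[0.0000 -1.0000 0.0000]
Step 1: x=[6.0000 4.5000 14.0000] v=[2.0000 -11.0000 8.0000]
Step 2: x=[1.5000 10.0000 12.5000] v=[-9.0000 11.0000 -3.0000]
Step 3: x=[1.5000 9.5000 12.5000] v=[0.0000 -1.0000 0.0000]
Step 4: x=[5.5000 4.0000 13.5000] v=[8.0000 -11.0000 2.0000]
Step 5: x=[4.0000 9.5000 9.0000] v=[-3.0000 11.0000 -9.0000]
Step 6: x=[4.0000 9.0000 9.0000] v=[0.0000 -1.0000 0.0000]
Max displacement = 4.0000

Answer: 4.0000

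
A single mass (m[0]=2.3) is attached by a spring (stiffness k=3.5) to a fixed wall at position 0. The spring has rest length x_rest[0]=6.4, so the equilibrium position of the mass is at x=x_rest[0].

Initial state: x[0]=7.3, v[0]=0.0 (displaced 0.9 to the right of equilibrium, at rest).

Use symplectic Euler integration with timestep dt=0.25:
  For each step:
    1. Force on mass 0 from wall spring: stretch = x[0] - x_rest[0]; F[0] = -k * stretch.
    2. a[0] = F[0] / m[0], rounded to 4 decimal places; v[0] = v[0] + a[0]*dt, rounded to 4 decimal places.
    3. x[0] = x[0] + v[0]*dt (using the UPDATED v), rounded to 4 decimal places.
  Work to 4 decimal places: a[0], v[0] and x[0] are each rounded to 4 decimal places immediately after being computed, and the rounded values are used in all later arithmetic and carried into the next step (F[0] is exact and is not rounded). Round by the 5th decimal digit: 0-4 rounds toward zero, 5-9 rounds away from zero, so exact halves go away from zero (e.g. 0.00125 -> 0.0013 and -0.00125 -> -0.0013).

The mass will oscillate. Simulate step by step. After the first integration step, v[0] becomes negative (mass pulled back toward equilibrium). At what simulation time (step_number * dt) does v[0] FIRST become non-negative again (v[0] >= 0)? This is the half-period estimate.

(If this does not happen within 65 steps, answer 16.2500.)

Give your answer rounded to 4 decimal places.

Step 0: x=[7.3000] v=[0.0000]
Step 1: x=[7.2144] v=[-0.3424]
Step 2: x=[7.0514] v=[-0.6522]
Step 3: x=[6.8264] v=[-0.9000]
Step 4: x=[6.5609] v=[-1.0622]
Step 5: x=[6.2801] v=[-1.1234]
Step 6: x=[6.0107] v=[-1.0778]
Step 7: x=[5.7783] v=[-0.9297]
Step 8: x=[5.6050] v=[-0.6932]
Step 9: x=[5.5073] v=[-0.3908]
Step 10: x=[5.4945] v=[-0.0512]
Step 11: x=[5.5678] v=[0.2933]
First v>=0 after going negative at step 11, time=2.7500

Answer: 2.7500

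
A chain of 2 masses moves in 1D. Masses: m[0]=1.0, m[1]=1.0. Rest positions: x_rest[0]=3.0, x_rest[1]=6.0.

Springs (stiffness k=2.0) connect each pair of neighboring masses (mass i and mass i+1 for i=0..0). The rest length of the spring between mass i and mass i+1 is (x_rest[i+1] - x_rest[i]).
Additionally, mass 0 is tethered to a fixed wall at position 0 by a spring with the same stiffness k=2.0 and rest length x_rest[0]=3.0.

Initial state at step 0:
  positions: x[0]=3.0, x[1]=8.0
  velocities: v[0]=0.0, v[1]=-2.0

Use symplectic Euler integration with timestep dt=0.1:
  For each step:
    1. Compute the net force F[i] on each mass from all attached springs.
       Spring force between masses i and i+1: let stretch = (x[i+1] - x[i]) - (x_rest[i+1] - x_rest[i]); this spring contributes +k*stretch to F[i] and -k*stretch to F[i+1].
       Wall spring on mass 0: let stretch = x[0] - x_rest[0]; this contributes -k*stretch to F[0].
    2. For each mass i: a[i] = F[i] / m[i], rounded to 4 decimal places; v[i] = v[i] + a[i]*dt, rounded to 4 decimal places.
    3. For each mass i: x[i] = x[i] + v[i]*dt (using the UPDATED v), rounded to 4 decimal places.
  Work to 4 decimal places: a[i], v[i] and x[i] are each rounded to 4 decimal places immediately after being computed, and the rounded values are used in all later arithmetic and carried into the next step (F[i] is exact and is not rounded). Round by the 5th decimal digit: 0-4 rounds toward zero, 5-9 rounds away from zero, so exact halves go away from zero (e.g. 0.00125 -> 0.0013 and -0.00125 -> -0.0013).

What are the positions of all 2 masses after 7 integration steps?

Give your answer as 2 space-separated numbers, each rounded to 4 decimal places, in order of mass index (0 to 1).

Step 0: x=[3.0000 8.0000] v=[0.0000 -2.0000]
Step 1: x=[3.0400 7.7600] v=[0.4000 -2.4000]
Step 2: x=[3.1136 7.4856] v=[0.7360 -2.7440]
Step 3: x=[3.2124 7.1838] v=[0.9877 -3.0184]
Step 4: x=[3.3264 6.8625] v=[1.1395 -3.2127]
Step 5: x=[3.4445 6.5305] v=[1.1814 -3.3199]
Step 6: x=[3.5555 6.1968] v=[1.1097 -3.3371]
Step 7: x=[3.6482 5.8703] v=[0.9269 -3.2654]

Answer: 3.6482 5.8703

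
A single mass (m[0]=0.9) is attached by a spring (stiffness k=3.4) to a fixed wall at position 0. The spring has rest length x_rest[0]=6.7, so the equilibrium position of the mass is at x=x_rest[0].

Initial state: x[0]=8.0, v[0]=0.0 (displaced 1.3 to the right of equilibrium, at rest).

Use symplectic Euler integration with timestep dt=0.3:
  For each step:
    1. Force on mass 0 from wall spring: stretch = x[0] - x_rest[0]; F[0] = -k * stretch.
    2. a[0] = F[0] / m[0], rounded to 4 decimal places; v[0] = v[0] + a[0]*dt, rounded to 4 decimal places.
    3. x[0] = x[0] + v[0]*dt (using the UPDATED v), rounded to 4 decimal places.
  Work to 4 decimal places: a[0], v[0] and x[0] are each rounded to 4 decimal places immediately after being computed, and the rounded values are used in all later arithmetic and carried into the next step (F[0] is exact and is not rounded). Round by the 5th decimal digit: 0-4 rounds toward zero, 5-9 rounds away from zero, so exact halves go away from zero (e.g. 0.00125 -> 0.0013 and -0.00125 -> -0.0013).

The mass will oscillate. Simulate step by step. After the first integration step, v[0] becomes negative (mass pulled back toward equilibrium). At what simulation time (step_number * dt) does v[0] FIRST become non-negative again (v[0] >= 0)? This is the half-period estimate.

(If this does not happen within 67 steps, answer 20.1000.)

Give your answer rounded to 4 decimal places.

Step 0: x=[8.0000] v=[0.0000]
Step 1: x=[7.5580] v=[-1.4733]
Step 2: x=[6.8243] v=[-2.4457]
Step 3: x=[6.0483] v=[-2.5866]
Step 4: x=[5.4939] v=[-1.8480]
Step 5: x=[5.3496] v=[-0.4811]
Step 6: x=[5.6644] v=[1.0494]
First v>=0 after going negative at step 6, time=1.8000

Answer: 1.8000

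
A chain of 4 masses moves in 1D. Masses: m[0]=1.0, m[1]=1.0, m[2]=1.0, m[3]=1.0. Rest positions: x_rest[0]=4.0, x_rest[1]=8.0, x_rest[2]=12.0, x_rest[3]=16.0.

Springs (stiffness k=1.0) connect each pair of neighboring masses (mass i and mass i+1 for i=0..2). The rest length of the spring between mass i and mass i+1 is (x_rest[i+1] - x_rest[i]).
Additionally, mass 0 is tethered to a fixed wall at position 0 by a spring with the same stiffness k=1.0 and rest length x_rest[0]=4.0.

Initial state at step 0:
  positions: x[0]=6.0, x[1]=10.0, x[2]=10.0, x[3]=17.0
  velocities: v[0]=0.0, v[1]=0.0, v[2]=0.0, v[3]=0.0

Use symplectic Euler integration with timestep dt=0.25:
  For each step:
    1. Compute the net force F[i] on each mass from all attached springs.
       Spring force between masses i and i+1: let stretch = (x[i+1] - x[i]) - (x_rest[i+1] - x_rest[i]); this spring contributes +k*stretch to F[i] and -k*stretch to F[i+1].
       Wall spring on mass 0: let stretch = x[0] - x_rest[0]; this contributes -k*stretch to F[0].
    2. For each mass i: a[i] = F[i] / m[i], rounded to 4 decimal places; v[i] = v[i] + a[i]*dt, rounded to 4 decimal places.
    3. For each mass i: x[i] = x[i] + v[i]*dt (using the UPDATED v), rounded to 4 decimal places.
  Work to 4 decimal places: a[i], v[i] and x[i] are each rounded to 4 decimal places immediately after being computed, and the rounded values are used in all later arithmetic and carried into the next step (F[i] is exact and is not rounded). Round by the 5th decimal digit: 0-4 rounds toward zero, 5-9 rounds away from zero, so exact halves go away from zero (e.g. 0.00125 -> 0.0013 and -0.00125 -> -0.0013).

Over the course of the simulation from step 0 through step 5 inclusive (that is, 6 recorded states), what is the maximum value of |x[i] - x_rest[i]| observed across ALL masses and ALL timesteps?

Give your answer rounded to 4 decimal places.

Step 0: x=[6.0000 10.0000 10.0000 17.0000] v=[0.0000 0.0000 0.0000 0.0000]
Step 1: x=[5.8750 9.7500 10.4375 16.8125] v=[-0.5000 -1.0000 1.7500 -0.7500]
Step 2: x=[5.6250 9.3008 11.2305 16.4766] v=[-1.0000 -1.7969 3.1719 -1.3438]
Step 3: x=[5.2532 8.7425 12.2308 16.0628] v=[-1.4873 -2.2334 4.0010 -1.6553]
Step 4: x=[4.7711 8.1841 13.2525 15.6595] v=[-1.9283 -2.2337 4.0869 -1.6133]
Step 5: x=[4.2042 7.7291 14.1079 15.3557] v=[-2.2678 -1.8199 3.4216 -1.2151]
Max displacement = 2.1079

Answer: 2.1079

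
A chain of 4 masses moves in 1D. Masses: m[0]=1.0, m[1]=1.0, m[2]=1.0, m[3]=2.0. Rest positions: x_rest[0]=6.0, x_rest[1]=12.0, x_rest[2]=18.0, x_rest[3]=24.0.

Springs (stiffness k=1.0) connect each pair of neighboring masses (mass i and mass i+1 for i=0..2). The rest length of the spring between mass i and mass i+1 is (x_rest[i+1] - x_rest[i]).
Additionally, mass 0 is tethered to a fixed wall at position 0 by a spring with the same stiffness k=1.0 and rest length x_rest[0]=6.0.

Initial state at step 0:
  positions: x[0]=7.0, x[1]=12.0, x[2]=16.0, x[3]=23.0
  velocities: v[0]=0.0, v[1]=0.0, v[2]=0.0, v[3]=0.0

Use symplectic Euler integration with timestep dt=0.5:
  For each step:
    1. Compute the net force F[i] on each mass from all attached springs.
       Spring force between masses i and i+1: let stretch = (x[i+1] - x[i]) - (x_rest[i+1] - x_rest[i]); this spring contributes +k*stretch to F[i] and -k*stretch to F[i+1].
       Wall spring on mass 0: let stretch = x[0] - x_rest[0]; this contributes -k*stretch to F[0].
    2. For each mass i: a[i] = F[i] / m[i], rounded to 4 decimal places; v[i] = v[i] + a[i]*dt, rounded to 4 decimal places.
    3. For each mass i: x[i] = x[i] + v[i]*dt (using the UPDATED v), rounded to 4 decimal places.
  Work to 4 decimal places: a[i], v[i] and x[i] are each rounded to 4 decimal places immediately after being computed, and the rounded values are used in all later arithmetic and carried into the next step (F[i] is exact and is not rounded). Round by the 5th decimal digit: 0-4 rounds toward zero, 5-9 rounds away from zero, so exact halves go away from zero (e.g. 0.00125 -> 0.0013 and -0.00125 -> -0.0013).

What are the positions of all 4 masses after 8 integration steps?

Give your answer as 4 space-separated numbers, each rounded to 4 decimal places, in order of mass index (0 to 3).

Step 0: x=[7.0000 12.0000 16.0000 23.0000] v=[0.0000 0.0000 0.0000 0.0000]
Step 1: x=[6.5000 11.7500 16.7500 22.8750] v=[-1.0000 -0.5000 1.5000 -0.2500]
Step 2: x=[5.6875 11.4375 17.7813 22.7344] v=[-1.6250 -0.6250 2.0625 -0.2813]
Step 3: x=[4.8906 11.2735 18.4649 22.7246] v=[-1.5938 -0.3281 1.3672 -0.0196]
Step 4: x=[4.4668 11.3116 18.4156 22.9324] v=[-0.8477 0.0762 -0.0987 0.4155]
Step 5: x=[4.6375 11.4145 17.7195 23.3256] v=[0.3413 0.2058 -1.3923 0.7863]
Step 6: x=[5.3431 11.3994 16.8486 23.7680] v=[1.4111 -0.0302 -1.7418 0.8848]
Step 7: x=[6.2270 11.2325 16.3453 24.0955] v=[1.7677 -0.3338 -1.0067 0.6550]
Step 8: x=[6.8055 11.0924 16.5013 24.2043] v=[1.1570 -0.2802 0.3120 0.2175]

Answer: 6.8055 11.0924 16.5013 24.2043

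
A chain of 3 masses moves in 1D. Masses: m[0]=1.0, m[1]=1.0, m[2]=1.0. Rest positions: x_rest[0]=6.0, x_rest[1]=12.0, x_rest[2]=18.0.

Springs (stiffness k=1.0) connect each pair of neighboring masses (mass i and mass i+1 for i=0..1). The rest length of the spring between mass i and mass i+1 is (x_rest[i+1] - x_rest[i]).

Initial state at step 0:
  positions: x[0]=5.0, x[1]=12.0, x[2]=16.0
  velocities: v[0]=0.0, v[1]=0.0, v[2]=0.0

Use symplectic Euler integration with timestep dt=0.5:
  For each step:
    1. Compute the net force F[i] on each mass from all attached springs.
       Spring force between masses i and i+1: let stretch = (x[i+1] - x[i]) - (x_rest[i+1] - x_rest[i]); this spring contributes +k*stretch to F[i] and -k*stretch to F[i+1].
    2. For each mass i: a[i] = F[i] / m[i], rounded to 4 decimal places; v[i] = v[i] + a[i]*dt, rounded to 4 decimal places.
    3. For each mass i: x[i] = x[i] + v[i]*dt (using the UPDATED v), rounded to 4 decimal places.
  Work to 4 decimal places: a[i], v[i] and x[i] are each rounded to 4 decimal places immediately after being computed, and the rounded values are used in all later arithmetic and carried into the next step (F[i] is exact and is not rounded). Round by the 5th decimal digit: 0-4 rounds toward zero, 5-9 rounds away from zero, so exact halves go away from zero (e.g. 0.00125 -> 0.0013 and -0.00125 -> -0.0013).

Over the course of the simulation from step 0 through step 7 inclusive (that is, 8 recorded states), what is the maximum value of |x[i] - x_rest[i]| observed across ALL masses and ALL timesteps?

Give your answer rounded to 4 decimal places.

Answer: 2.1094

Derivation:
Step 0: x=[5.0000 12.0000 16.0000] v=[0.0000 0.0000 0.0000]
Step 1: x=[5.2500 11.2500 16.5000] v=[0.5000 -1.5000 1.0000]
Step 2: x=[5.5000 10.3125 17.1875] v=[0.5000 -1.8750 1.3750]
Step 3: x=[5.4531 9.8906 17.6563] v=[-0.0938 -0.8438 0.9375]
Step 4: x=[5.0156 10.3008 17.6837] v=[-0.8751 0.8203 0.0547]
Step 5: x=[4.3994 11.2354 17.3653] v=[-1.2325 1.8692 -0.6368]
Step 6: x=[3.9922 11.9935 17.0144] v=[-0.8145 1.5162 -0.7018]
Step 7: x=[4.0853 12.0065 16.9083] v=[0.1862 0.0260 -0.2123]
Max displacement = 2.1094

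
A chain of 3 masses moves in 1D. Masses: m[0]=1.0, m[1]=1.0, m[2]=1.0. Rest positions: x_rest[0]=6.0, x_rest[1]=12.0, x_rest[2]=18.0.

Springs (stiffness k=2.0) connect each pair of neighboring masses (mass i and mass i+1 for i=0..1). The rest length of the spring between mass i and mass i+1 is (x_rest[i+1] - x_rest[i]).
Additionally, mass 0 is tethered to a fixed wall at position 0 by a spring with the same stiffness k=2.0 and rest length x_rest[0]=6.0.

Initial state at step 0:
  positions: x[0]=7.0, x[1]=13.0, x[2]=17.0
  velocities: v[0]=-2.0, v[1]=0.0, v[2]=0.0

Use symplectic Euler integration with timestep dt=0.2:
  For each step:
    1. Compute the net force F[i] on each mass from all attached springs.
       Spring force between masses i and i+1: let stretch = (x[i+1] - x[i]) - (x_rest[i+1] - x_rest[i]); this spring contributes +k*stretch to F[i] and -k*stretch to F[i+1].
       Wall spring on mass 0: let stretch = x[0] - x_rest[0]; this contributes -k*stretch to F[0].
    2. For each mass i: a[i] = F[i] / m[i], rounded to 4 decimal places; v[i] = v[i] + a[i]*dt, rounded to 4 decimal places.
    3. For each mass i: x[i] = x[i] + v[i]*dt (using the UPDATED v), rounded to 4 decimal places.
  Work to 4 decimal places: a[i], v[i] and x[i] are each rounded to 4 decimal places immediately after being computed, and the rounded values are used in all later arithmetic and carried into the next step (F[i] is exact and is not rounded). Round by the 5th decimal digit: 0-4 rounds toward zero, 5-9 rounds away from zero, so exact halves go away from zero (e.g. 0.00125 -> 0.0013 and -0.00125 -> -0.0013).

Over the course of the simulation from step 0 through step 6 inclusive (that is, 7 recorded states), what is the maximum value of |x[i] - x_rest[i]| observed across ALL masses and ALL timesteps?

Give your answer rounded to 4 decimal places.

Step 0: x=[7.0000 13.0000 17.0000] v=[-2.0000 0.0000 0.0000]
Step 1: x=[6.5200 12.8400 17.1600] v=[-2.4000 -0.8000 0.8000]
Step 2: x=[6.0240 12.5200 17.4544] v=[-2.4800 -1.6000 1.4720]
Step 3: x=[5.5658 12.0751 17.8340] v=[-2.2912 -2.2246 1.8982]
Step 4: x=[5.1830 11.5701 18.2329] v=[-1.9138 -2.5248 1.9946]
Step 5: x=[4.8966 11.0872 18.5788] v=[-1.4322 -2.4145 1.7295]
Step 6: x=[4.7137 10.7084 18.8054] v=[-0.9146 -1.8941 1.1329]
Max displacement = 1.2916

Answer: 1.2916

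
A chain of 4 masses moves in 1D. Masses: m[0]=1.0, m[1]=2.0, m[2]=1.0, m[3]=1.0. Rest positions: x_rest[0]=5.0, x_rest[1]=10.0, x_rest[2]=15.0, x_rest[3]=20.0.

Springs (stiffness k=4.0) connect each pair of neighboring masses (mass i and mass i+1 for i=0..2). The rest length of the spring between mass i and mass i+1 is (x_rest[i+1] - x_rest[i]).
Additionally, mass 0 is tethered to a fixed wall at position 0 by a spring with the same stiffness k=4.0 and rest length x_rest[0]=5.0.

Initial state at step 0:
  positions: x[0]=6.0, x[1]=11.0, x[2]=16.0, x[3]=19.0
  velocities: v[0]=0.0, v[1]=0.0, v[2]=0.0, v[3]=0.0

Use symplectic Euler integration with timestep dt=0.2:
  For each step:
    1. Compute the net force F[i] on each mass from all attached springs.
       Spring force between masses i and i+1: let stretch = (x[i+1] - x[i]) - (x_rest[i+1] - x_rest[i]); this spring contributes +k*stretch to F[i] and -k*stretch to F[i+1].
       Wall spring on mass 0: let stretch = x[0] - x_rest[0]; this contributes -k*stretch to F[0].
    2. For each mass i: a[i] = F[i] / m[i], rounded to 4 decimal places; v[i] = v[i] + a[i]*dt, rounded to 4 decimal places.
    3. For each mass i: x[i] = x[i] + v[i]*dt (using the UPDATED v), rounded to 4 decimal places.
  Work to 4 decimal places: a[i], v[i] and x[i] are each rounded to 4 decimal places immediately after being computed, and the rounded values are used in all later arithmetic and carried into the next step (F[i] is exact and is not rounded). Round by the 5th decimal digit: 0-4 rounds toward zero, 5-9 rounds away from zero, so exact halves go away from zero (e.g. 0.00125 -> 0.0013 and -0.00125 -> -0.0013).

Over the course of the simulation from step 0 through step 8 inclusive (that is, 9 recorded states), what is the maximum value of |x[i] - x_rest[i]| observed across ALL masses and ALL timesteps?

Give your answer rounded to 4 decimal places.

Step 0: x=[6.0000 11.0000 16.0000 19.0000] v=[0.0000 0.0000 0.0000 0.0000]
Step 1: x=[5.8400 11.0000 15.6800 19.3200] v=[-0.8000 0.0000 -1.6000 1.6000]
Step 2: x=[5.5712 10.9616 15.1936 19.8576] v=[-1.3440 -0.1920 -2.4320 2.6880]
Step 3: x=[5.2735 10.8305 14.7763 20.4490] v=[-1.4886 -0.6554 -2.0864 2.9568]
Step 4: x=[5.0211 10.5705 14.6353 20.9327] v=[-1.2618 -1.2999 -0.7049 2.4186]
Step 5: x=[4.8533 10.1918 14.8515 21.2088] v=[-0.8392 -1.8937 1.0812 1.3807]
Step 6: x=[4.7631 9.7588 15.3394 21.2678] v=[-0.4510 -2.1652 2.4393 0.2949]
Step 7: x=[4.7101 9.3726 15.8829 21.1782] v=[-0.2649 -1.9312 2.7175 -0.4478]
Step 8: x=[4.6495 9.1342 16.2320 21.0414] v=[-0.3030 -1.1921 1.7455 -0.6840]
Max displacement = 1.2678

Answer: 1.2678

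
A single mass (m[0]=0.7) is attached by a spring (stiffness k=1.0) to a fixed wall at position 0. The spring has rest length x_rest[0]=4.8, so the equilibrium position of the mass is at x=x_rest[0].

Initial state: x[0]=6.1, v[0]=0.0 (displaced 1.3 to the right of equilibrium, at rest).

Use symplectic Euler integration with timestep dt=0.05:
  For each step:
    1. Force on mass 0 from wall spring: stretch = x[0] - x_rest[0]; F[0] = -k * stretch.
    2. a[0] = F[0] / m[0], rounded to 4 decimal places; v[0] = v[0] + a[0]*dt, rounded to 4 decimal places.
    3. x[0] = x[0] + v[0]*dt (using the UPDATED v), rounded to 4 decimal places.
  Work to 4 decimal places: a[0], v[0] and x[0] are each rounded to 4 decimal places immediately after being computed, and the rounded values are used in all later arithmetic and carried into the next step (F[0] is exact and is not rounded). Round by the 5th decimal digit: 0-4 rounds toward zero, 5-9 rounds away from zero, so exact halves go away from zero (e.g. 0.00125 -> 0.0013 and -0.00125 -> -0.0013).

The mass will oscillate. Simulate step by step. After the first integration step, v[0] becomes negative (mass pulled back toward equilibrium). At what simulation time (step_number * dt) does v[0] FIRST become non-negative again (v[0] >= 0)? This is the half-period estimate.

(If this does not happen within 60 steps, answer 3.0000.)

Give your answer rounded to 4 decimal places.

Step 0: x=[6.1000] v=[0.0000]
Step 1: x=[6.0954] v=[-0.0929]
Step 2: x=[6.0861] v=[-0.1854]
Step 3: x=[6.0722] v=[-0.2773]
Step 4: x=[6.0538] v=[-0.3682]
Step 5: x=[6.0309] v=[-0.4578]
Step 6: x=[6.0036] v=[-0.5457]
Step 7: x=[5.9720] v=[-0.6317]
Step 8: x=[5.9362] v=[-0.7154]
Step 9: x=[5.8964] v=[-0.7966]
Step 10: x=[5.8527] v=[-0.8749]
Step 11: x=[5.8052] v=[-0.9501]
Step 12: x=[5.7541] v=[-1.0219]
Step 13: x=[5.6996] v=[-1.0901]
Step 14: x=[5.6419] v=[-1.1544]
Step 15: x=[5.5812] v=[-1.2145]
Step 16: x=[5.5177] v=[-1.2703]
Step 17: x=[5.4516] v=[-1.3216]
Step 18: x=[5.3832] v=[-1.3681]
Step 19: x=[5.3127] v=[-1.4098]
Step 20: x=[5.2404] v=[-1.4464]
Step 21: x=[5.1665] v=[-1.4779]
Step 22: x=[5.0913] v=[-1.5041]
Step 23: x=[5.0151] v=[-1.5249]
Step 24: x=[4.9381] v=[-1.5403]
Step 25: x=[4.8606] v=[-1.5502]
Step 26: x=[4.7829] v=[-1.5545]
Step 27: x=[4.7052] v=[-1.5533]
Step 28: x=[4.6279] v=[-1.5465]
Step 29: x=[4.5512] v=[-1.5342]
Step 30: x=[4.4754] v=[-1.5164]
Step 31: x=[4.4007] v=[-1.4932]
Step 32: x=[4.3275] v=[-1.4647]
Step 33: x=[4.2560] v=[-1.4310]
Step 34: x=[4.1864] v=[-1.3921]
Step 35: x=[4.1190] v=[-1.3483]
Step 36: x=[4.0540] v=[-1.2997]
Step 37: x=[3.9917] v=[-1.2464]
Step 38: x=[3.9323] v=[-1.1887]
Step 39: x=[3.8760] v=[-1.1267]
Step 40: x=[3.8230] v=[-1.0607]
Step 41: x=[3.7735] v=[-0.9909]
Step 42: x=[3.7276] v=[-0.9176]
Step 43: x=[3.6856] v=[-0.8410]
Step 44: x=[3.6475] v=[-0.7614]
Step 45: x=[3.6135] v=[-0.6791]
Step 46: x=[3.5838] v=[-0.5944]
Step 47: x=[3.5584] v=[-0.5075]
Step 48: x=[3.5375] v=[-0.4188]
Step 49: x=[3.5211] v=[-0.3286]
Step 50: x=[3.5092] v=[-0.2373]
Step 51: x=[3.5019] v=[-0.1451]
Step 52: x=[3.4993] v=[-0.0524]
Step 53: x=[3.5013] v=[0.0405]
First v>=0 after going negative at step 53, time=2.6500

Answer: 2.6500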